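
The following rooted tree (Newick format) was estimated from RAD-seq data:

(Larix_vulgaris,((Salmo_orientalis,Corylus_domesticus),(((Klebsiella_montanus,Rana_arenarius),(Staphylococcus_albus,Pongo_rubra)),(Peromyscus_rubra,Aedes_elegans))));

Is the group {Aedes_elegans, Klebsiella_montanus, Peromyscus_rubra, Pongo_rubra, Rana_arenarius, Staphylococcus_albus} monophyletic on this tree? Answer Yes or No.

The most recent common ancestor of these taxa subtends (((Klebsiella_montanus,Rana_arenarius),(Staphylococcus_albus,Pongo_rubra)),(Peromyscus_rubra,Aedes_elegans)).
That clade has exactly 6 tips — every listed taxon and nothing else — so the group is monophyletic.

Yes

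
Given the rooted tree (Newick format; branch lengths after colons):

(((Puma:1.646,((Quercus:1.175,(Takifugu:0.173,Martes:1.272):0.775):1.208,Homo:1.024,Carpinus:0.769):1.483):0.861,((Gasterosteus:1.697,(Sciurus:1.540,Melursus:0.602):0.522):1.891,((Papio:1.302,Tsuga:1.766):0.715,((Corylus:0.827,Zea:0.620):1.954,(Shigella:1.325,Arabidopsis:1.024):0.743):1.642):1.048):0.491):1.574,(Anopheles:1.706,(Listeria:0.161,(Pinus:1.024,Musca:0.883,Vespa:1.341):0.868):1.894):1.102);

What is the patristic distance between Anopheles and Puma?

The path runs Anopheles → … → MRCA → … → Puma; the MRCA is the root of the tree.
Branch lengths along that path: 1.706 + 1.102 + 1.574 + 0.861 + 1.646 = 6.889.

6.889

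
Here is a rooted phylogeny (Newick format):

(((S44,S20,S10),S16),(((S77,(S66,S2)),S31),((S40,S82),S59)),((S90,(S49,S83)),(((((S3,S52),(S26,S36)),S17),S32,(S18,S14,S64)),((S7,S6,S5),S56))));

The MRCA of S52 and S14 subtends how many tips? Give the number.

The MRCA of S52 and S14 is the node subtending ((((S3,S52),(S26,S36)),S17),S32,(S18,S14,S64)).
That clade contains 9 terminal taxa: S14, S17, S18, S26, S3, S32, S36, S52, S64.

9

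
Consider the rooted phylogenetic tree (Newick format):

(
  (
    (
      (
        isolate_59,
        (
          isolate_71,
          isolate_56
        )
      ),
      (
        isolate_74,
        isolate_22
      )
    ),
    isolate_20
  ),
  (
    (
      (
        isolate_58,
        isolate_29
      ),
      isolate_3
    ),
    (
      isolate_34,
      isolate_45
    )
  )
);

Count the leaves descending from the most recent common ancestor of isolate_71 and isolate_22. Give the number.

5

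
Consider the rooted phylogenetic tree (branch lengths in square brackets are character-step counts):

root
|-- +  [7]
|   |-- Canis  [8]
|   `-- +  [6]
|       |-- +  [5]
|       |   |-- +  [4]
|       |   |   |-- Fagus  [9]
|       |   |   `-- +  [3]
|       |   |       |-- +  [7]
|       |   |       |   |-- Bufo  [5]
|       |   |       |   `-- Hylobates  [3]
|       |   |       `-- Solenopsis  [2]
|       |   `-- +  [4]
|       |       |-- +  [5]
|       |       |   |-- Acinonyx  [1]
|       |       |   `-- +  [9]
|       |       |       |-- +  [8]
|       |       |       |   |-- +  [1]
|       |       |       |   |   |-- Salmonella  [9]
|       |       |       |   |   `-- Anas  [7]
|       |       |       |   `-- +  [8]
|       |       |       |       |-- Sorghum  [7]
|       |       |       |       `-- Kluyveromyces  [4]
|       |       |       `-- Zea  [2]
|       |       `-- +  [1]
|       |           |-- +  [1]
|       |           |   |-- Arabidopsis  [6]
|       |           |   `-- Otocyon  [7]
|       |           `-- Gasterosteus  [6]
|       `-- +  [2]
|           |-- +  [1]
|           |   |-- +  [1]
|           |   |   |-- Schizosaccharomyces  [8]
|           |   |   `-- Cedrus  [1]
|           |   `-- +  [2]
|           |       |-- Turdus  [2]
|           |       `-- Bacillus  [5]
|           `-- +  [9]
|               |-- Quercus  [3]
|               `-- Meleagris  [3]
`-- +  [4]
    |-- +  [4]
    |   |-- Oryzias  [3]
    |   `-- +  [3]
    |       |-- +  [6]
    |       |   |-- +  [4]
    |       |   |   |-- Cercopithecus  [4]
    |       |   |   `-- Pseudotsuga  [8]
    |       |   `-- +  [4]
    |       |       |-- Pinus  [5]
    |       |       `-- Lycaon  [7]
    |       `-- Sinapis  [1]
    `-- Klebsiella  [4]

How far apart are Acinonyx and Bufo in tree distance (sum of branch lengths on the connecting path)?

29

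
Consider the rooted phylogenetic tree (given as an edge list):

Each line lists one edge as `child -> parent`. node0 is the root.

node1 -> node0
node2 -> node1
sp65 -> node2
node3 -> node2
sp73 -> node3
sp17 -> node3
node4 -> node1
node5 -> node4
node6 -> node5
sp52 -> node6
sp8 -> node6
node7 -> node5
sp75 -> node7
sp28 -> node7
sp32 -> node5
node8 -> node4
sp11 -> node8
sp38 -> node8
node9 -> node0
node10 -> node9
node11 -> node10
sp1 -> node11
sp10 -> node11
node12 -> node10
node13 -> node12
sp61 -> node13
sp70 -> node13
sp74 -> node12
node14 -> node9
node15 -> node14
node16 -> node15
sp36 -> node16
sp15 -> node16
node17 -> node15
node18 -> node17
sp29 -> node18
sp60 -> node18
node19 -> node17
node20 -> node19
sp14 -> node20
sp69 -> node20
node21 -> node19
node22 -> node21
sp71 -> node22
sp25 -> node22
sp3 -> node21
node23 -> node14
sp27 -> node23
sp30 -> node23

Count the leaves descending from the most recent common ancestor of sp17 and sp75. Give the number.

The MRCA of sp17 and sp75 is the node subtending ((sp65,(sp73,sp17)),(((sp52,sp8),(sp75,sp28),sp32),(sp11,sp38))).
That clade contains 10 terminal taxa: sp11, sp17, sp28, sp32, sp38, sp52, sp65, sp73, sp75, sp8.

10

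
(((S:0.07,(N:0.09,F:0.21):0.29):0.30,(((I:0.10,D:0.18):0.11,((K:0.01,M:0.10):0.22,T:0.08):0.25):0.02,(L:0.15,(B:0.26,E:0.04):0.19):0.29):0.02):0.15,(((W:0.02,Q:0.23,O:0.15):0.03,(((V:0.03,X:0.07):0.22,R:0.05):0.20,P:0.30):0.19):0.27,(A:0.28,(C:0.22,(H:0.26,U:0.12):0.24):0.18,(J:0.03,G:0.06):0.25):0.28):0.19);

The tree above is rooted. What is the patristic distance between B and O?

1.55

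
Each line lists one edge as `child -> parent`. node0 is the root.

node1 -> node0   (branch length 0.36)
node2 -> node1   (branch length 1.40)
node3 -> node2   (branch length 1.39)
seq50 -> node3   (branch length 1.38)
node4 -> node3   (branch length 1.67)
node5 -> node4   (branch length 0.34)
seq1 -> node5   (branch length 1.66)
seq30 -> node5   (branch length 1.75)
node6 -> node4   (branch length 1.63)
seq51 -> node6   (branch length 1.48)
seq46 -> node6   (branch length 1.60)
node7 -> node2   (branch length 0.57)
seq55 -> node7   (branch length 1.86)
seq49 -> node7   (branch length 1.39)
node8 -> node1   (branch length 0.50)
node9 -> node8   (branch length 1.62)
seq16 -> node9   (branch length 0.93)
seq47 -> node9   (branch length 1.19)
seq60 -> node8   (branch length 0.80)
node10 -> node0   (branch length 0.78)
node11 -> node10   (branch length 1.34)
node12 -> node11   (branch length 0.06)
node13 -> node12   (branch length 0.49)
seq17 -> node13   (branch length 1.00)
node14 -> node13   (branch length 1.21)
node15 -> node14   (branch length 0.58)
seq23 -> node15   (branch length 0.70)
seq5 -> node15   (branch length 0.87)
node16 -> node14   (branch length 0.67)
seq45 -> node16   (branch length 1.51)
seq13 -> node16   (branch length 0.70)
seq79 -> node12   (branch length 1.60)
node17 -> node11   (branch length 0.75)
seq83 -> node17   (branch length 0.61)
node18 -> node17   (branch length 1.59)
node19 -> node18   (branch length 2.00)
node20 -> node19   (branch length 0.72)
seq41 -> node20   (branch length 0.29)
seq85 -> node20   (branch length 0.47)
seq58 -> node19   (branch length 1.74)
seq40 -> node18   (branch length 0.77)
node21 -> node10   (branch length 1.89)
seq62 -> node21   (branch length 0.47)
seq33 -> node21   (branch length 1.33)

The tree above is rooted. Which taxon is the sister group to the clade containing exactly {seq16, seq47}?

seq60

The clade containing exactly {seq16, seq47} attaches to the tree at the node subtending ((seq16,seq47),seq60).
The other lineage descending from that same node — the sister group — is the single tip seq60.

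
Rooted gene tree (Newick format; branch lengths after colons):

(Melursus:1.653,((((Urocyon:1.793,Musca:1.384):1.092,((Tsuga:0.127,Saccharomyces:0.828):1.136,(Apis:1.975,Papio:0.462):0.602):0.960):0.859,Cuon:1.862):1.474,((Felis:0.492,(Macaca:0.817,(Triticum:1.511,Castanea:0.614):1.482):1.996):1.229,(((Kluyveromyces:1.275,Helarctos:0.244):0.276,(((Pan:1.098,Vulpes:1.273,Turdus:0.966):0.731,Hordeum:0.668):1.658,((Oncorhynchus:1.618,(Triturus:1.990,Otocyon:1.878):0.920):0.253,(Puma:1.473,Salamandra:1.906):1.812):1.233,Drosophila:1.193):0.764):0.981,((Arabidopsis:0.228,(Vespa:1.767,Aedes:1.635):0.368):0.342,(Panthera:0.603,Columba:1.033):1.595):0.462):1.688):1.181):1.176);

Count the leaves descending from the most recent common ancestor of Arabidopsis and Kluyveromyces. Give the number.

The MRCA of Arabidopsis and Kluyveromyces is the node subtending (((Kluyveromyces,Helarctos),(((Pan,Vulpes,Turdus),Hordeum),((Oncorhynchus,(Triturus,Otocyon)),(Puma,Salamandra)),Drosophila)),((Arabidopsis,(Vespa,Aedes)),(Panthera,Columba))).
That clade contains 17 terminal taxa: Aedes, Arabidopsis, Columba, Drosophila, Helarctos, Hordeum, Kluyveromyces, Oncorhynchus, Otocyon, Pan, Panthera, Puma, Salamandra, Triturus, Turdus, Vespa, Vulpes.

17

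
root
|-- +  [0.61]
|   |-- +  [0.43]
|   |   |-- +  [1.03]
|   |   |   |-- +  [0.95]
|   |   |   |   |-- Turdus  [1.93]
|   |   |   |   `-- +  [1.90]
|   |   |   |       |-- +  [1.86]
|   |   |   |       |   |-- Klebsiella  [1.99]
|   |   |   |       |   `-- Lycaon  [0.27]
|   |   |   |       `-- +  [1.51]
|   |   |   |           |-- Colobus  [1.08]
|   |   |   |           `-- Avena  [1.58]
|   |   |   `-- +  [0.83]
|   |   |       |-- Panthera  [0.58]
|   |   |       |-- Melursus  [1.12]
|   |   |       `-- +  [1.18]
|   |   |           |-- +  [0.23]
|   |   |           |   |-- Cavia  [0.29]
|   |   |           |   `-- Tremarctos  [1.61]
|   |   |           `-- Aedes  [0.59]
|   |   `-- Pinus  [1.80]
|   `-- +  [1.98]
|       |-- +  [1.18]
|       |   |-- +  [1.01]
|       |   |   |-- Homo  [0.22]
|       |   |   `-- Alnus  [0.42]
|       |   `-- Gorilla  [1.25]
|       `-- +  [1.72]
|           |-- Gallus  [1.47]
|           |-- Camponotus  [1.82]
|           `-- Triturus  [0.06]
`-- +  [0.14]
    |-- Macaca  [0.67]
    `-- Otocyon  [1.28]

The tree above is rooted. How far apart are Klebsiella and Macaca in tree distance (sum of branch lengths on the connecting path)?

The path runs Klebsiella → … → MRCA → … → Macaca; the MRCA is the root of the tree.
Branch lengths along that path: 1.99 + 1.86 + 1.90 + 0.95 + 1.03 + 0.43 + 0.61 + 0.14 + 0.67 = 9.58.

9.58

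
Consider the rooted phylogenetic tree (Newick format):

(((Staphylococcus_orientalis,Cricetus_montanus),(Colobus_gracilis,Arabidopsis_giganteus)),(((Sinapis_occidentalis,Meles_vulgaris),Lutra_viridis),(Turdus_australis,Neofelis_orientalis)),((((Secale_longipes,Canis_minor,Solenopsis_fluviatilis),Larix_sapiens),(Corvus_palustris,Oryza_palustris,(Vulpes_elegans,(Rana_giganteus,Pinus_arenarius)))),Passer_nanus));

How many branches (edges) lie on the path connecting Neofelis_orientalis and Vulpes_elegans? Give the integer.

The MRCA of Neofelis_orientalis and Vulpes_elegans is the root of the tree.
From Neofelis_orientalis up to that node: 3 branches. From Vulpes_elegans up to the same node: 5 branches. Total: 3 + 5 = 8.

8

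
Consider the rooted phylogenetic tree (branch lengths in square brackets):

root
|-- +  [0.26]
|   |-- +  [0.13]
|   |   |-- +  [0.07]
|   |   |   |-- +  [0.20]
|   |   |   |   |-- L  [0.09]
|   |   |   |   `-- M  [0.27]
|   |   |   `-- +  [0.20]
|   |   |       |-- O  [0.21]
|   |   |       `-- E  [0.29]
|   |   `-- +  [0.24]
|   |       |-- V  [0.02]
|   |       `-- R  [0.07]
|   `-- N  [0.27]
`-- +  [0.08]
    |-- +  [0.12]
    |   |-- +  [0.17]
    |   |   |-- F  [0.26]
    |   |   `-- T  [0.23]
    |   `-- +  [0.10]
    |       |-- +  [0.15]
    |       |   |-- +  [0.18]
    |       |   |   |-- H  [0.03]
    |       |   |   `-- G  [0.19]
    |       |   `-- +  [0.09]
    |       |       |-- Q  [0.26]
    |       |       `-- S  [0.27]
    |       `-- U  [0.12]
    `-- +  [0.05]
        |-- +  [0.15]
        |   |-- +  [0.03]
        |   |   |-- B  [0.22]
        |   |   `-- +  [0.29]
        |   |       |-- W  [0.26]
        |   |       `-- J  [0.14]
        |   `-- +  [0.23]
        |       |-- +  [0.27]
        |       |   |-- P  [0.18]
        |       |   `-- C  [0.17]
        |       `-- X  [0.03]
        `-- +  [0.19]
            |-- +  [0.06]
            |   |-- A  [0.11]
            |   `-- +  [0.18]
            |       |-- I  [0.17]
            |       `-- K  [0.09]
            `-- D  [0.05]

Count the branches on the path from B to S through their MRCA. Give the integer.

The MRCA of B and S is the node subtending (((F,T),(((H,G),(Q,S)),U)),(((B,(W,J)),((P,C),X)),((A,(I,K)),D))).
From B up to that node: 4 branches. From S up to the same node: 5 branches. Total: 4 + 5 = 9.

9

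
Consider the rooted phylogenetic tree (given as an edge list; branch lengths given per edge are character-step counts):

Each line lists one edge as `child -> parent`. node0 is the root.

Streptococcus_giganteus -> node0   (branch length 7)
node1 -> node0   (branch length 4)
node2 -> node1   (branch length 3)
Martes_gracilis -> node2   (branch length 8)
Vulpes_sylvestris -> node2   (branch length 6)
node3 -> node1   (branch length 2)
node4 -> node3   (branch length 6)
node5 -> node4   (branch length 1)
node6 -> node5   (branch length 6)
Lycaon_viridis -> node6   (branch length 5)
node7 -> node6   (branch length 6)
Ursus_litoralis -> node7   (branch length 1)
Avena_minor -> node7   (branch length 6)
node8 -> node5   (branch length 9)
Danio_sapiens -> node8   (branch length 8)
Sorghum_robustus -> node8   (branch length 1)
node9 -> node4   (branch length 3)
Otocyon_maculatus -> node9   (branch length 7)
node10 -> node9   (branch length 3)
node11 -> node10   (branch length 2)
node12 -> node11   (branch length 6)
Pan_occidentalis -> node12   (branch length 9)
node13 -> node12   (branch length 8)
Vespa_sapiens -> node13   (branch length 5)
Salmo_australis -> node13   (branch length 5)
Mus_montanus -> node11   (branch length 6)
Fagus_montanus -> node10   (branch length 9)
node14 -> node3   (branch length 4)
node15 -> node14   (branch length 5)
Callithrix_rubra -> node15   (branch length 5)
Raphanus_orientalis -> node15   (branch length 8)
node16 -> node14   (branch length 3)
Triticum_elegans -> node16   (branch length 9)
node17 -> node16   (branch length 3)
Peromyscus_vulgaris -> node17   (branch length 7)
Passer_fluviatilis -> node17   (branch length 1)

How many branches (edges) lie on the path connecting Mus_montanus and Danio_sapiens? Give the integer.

7

The MRCA of Mus_montanus and Danio_sapiens is the node subtending (((Lycaon_viridis,(Ursus_litoralis,Avena_minor)),(Danio_sapiens,Sorghum_robustus)),(Otocyon_maculatus,(((Pan_occidentalis,(Vespa_sapiens,Salmo_australis)),Mus_montanus),Fagus_montanus))).
From Mus_montanus up to that node: 4 branches. From Danio_sapiens up to the same node: 3 branches. Total: 4 + 3 = 7.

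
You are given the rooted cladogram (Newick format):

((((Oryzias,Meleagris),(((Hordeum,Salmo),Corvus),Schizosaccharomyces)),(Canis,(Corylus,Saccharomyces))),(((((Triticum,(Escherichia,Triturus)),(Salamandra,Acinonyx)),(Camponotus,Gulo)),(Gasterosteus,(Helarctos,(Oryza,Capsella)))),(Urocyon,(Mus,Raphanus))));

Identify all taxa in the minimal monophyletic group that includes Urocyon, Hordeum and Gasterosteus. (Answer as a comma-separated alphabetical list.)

Acinonyx, Camponotus, Canis, Capsella, Corvus, Corylus, Escherichia, Gasterosteus, Gulo, Helarctos, Hordeum, Meleagris, Mus, Oryza, Oryzias, Raphanus, Saccharomyces, Salamandra, Salmo, Schizosaccharomyces, Triticum, Triturus, Urocyon

Tracing Urocyon: it sits inside (Urocyon,(Mus,Raphanus)).
Tracing Hordeum: it sits inside (Hordeum,Salmo).
Tracing Gasterosteus: it sits inside (Gasterosteus,(Helarctos,(Oryza,Capsella))).
The smallest clade enclosing all 3 is the whole tree (their MRCA is the root), so the answer is all 23 tips in alphabetical order.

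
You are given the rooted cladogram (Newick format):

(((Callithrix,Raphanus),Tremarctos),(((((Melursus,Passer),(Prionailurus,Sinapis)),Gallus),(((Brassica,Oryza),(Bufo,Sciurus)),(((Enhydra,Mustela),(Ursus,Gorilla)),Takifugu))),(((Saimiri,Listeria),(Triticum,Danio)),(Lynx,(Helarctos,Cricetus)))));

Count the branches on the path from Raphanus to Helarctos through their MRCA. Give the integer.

8

The MRCA of Raphanus and Helarctos is the root of the tree.
From Raphanus up to that node: 3 branches. From Helarctos up to the same node: 5 branches. Total: 3 + 5 = 8.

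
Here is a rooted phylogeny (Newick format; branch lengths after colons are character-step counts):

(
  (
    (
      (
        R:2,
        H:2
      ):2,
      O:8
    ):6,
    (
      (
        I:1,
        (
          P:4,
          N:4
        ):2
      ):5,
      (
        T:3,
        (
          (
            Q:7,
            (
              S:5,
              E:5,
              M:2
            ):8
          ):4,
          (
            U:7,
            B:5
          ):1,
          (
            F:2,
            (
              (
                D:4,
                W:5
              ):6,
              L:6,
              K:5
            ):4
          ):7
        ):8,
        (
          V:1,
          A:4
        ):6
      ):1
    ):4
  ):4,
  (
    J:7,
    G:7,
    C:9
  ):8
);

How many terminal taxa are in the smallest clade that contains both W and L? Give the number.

The MRCA of W and L is the node subtending ((D,W),L,K).
That clade contains 4 terminal taxa: D, K, L, W.

4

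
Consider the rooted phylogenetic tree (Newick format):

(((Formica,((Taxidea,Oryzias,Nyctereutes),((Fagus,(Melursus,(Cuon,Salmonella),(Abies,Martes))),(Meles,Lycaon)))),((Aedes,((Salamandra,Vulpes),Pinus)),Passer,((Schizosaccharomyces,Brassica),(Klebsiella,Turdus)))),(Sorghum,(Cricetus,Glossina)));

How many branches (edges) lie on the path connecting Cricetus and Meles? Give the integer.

The MRCA of Cricetus and Meles is the root of the tree.
From Cricetus up to that node: 3 branches. From Meles up to the same node: 6 branches. Total: 3 + 6 = 9.

9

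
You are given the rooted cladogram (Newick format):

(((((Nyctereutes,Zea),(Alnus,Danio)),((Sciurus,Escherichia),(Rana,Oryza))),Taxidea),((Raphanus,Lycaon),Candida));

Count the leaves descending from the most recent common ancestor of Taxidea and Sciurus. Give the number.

The MRCA of Taxidea and Sciurus is the node subtending ((((Nyctereutes,Zea),(Alnus,Danio)),((Sciurus,Escherichia),(Rana,Oryza))),Taxidea).
That clade contains 9 terminal taxa: Alnus, Danio, Escherichia, Nyctereutes, Oryza, Rana, Sciurus, Taxidea, Zea.

9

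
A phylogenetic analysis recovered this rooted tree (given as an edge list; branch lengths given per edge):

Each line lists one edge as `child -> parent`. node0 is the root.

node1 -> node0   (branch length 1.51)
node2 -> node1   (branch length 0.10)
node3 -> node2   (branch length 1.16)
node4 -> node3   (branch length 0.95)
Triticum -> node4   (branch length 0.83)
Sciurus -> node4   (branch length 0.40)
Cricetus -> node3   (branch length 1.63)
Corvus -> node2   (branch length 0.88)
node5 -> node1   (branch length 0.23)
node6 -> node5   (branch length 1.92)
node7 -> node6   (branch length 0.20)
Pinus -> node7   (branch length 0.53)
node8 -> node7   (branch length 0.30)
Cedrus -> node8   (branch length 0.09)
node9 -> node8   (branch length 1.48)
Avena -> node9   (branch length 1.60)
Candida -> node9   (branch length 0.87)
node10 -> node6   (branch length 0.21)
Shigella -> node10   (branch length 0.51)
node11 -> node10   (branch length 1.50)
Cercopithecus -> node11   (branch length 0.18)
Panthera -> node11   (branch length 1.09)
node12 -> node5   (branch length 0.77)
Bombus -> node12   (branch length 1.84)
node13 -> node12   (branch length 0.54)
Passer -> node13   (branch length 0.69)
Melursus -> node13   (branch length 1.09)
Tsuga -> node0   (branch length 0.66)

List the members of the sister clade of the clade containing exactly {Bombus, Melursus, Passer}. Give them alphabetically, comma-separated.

Avena, Candida, Cedrus, Cercopithecus, Panthera, Pinus, Shigella

The clade containing exactly {Bombus, Melursus, Passer} attaches to the tree at the node subtending (((Pinus,(Cedrus,(Avena,Candida))),(Shigella,(Cercopithecus,Panthera))),(Bombus,(Passer,Melursus))).
The other lineage descending from that same node — the sister group — is ((Pinus,(Cedrus,(Avena,Candida))),(Shigella,(Cercopithecus,Panthera))); its 7 tips in alphabetical order are the answer.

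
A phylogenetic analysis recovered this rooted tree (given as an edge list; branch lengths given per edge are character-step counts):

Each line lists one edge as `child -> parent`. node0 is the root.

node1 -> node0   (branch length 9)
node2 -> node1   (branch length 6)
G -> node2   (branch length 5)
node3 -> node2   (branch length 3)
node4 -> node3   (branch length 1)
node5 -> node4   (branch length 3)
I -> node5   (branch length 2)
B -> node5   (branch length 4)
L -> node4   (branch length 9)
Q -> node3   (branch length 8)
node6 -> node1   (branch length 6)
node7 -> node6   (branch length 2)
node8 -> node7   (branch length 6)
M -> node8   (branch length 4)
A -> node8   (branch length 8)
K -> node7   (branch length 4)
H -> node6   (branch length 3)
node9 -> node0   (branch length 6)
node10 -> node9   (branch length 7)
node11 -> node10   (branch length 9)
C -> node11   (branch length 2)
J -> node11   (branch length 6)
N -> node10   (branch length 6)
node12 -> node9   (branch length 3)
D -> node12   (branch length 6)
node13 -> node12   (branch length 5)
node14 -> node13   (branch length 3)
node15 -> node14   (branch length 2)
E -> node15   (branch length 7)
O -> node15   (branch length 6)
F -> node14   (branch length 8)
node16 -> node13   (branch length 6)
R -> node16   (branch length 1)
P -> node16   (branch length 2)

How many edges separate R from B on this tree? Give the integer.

11

The MRCA of R and B is the root of the tree.
From R up to that node: 5 branches. From B up to the same node: 6 branches. Total: 5 + 6 = 11.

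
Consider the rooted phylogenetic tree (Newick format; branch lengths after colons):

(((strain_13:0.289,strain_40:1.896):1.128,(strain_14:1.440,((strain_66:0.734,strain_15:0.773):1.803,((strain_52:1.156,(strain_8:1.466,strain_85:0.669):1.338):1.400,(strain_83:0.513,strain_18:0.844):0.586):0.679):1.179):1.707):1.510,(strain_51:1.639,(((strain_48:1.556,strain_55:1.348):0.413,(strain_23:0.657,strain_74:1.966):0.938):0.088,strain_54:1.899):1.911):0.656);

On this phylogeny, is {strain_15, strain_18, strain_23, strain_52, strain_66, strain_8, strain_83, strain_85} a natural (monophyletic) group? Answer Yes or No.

No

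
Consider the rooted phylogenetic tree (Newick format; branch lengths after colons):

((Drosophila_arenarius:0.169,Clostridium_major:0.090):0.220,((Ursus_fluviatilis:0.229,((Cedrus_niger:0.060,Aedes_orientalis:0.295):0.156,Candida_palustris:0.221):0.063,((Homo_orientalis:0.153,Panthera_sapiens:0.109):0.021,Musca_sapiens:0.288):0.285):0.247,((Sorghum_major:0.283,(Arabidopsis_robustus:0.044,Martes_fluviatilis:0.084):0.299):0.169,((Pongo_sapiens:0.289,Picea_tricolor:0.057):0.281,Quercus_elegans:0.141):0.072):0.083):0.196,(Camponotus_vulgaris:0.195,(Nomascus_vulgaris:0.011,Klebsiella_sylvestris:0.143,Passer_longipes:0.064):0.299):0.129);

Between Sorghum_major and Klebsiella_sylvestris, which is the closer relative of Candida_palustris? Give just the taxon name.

The MRCA of Candida_palustris and Sorghum_major subtends ((Ursus_fluviatilis,((Cedrus_niger,Aedes_orientalis),Candida_palustris),((Homo_orientalis,Panthera_sapiens),Musca_sapiens)),((Sorghum_major,(Arabidopsis_robustus,Martes_fluviatilis)),((Pongo_sapiens,Picea_tricolor),Quercus_elegans))) (13 taxa).
The MRCA of Candida_palustris and Klebsiella_sylvestris is the root, subtending the entire tree (19 taxa).
The first is nested inside the second, so Candida_palustris shares a more recent common ancestor with Sorghum_major.

Sorghum_major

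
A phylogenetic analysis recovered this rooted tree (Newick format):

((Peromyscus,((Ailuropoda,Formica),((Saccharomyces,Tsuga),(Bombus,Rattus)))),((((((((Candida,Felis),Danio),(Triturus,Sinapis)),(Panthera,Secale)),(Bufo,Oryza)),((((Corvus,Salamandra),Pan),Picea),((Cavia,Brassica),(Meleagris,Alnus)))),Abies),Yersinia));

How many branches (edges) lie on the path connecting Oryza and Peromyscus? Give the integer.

The MRCA of Oryza and Peromyscus is the root of the tree.
From Oryza up to that node: 6 branches. From Peromyscus up to the same node: 2 branches. Total: 6 + 2 = 8.

8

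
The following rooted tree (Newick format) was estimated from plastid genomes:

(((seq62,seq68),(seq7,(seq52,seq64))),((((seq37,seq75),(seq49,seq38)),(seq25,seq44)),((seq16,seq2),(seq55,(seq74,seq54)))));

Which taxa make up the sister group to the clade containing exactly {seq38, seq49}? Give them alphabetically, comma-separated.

seq37, seq75

The clade containing exactly {seq38, seq49} attaches to the tree at the node subtending ((seq37,seq75),(seq49,seq38)).
The other lineage descending from that same node — the sister group — is (seq37,seq75); its 2 tips in alphabetical order are the answer.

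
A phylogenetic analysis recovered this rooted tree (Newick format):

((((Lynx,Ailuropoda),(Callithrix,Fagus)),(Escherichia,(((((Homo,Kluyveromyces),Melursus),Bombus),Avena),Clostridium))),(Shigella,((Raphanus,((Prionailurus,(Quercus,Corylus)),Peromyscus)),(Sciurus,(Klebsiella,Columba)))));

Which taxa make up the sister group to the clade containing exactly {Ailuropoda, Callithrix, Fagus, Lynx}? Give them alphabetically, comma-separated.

Avena, Bombus, Clostridium, Escherichia, Homo, Kluyveromyces, Melursus

The clade containing exactly {Ailuropoda, Callithrix, Fagus, Lynx} attaches to the tree at the node subtending (((Lynx,Ailuropoda),(Callithrix,Fagus)),(Escherichia,(((((Homo,Kluyveromyces),Melursus),Bombus),Avena),Clostridium))).
The other lineage descending from that same node — the sister group — is (Escherichia,(((((Homo,Kluyveromyces),Melursus),Bombus),Avena),Clostridium)); its 7 tips in alphabetical order are the answer.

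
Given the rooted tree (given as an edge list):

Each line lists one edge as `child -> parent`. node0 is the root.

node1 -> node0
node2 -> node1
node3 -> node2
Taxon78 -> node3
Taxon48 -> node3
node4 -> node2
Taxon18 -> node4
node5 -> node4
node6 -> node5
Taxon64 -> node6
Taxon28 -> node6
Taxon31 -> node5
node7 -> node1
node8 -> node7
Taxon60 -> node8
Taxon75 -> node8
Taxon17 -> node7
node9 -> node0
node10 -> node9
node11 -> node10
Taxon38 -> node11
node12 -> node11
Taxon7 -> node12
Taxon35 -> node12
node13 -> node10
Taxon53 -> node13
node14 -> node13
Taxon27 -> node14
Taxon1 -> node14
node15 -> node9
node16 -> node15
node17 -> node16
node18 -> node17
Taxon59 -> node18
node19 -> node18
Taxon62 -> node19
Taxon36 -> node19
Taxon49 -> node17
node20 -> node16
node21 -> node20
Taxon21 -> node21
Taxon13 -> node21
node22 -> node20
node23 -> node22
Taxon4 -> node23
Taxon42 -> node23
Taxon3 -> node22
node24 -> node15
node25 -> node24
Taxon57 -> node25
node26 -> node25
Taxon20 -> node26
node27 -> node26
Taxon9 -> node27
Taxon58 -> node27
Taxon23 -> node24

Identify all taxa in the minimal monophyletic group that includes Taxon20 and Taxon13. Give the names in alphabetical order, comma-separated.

Taxon13, Taxon20, Taxon21, Taxon23, Taxon3, Taxon36, Taxon4, Taxon42, Taxon49, Taxon57, Taxon58, Taxon59, Taxon62, Taxon9

Tracing Taxon20: it sits inside (Taxon20,(Taxon9,Taxon58)).
Tracing Taxon13: it sits inside (Taxon21,Taxon13).
The smallest clade enclosing both is ((((Taxon59,(Taxon62,Taxon36)),Taxon49),((Taxon21,Taxon13),((Taxon4,Taxon42),Taxon3))),((Taxon57,(Taxon20,(Taxon9,Taxon58))),Taxon23)); the answer is its 14 terminal taxa in alphabetical order.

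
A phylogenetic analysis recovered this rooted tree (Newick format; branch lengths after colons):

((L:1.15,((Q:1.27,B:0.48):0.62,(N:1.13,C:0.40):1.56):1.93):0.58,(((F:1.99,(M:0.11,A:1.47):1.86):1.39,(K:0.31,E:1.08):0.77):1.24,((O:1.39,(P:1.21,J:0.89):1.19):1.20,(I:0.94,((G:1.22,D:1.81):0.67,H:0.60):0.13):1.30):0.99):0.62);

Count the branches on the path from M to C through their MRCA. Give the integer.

9

The MRCA of M and C is the root of the tree.
From M up to that node: 5 branches. From C up to the same node: 4 branches. Total: 5 + 4 = 9.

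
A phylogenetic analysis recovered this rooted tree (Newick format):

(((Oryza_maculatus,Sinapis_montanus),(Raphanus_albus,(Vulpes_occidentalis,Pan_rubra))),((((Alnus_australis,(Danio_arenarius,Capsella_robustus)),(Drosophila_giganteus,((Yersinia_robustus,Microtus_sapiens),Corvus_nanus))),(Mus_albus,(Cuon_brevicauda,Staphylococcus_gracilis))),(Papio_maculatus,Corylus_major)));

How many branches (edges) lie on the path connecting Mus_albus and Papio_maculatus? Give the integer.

5

The MRCA of Mus_albus and Papio_maculatus is the node subtending ((((Alnus_australis,(Danio_arenarius,Capsella_robustus)),(Drosophila_giganteus,((Yersinia_robustus,Microtus_sapiens),Corvus_nanus))),(Mus_albus,(Cuon_brevicauda,Staphylococcus_gracilis))),(Papio_maculatus,Corylus_major)).
From Mus_albus up to that node: 3 branches. From Papio_maculatus up to the same node: 2 branches. Total: 3 + 2 = 5.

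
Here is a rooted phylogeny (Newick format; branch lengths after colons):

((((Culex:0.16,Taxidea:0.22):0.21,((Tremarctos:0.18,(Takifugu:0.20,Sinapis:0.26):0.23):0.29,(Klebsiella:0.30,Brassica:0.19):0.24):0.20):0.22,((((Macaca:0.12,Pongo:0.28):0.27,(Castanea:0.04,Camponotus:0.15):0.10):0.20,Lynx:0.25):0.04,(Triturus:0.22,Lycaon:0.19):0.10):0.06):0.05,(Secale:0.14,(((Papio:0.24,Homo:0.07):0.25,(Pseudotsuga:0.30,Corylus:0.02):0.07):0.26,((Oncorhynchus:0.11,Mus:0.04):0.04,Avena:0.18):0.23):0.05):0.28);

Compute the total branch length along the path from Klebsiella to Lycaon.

The path runs Klebsiella → … → MRCA → … → Lycaon; the MRCA is the node subtending (((Culex,Taxidea),((Tremarctos,(Takifugu,Sinapis)),(Klebsiella,Brassica))),((((Macaca,Pongo),(Castanea,Camponotus)),Lynx),(Triturus,Lycaon))).
Branch lengths along that path: 0.30 + 0.24 + 0.20 + 0.22 + 0.06 + 0.10 + 0.19 = 1.31.

1.31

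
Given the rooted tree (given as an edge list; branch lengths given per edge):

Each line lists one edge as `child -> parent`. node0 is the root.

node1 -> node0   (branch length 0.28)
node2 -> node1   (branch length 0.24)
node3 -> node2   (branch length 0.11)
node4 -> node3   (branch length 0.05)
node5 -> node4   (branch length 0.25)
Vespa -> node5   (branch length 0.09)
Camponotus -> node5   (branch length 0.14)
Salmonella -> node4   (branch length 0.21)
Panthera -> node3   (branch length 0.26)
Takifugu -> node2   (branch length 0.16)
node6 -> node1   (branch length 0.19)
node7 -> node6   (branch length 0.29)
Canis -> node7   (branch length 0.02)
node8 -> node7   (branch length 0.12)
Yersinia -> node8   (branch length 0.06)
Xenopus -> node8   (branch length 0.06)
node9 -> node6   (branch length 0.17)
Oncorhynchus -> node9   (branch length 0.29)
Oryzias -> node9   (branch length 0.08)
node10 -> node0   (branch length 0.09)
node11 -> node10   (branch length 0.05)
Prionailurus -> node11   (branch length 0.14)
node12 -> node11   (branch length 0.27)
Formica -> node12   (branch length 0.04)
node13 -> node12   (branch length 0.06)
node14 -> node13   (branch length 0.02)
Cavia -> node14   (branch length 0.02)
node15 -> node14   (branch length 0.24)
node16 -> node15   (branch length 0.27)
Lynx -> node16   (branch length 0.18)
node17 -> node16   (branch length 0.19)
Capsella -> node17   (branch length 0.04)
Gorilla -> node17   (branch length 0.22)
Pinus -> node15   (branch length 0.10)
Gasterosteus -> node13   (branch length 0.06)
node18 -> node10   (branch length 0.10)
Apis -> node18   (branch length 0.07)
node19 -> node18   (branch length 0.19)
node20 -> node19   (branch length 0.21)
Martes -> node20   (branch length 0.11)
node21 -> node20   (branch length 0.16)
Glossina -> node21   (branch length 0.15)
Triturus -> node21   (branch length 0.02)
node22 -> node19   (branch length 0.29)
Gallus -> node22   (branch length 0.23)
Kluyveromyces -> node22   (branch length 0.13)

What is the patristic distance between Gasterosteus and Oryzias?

1.25

The path runs Gasterosteus → … → MRCA → … → Oryzias; the MRCA is the root of the tree.
Branch lengths along that path: 0.06 + 0.06 + 0.27 + 0.05 + 0.09 + 0.28 + 0.19 + 0.17 + 0.08 = 1.25.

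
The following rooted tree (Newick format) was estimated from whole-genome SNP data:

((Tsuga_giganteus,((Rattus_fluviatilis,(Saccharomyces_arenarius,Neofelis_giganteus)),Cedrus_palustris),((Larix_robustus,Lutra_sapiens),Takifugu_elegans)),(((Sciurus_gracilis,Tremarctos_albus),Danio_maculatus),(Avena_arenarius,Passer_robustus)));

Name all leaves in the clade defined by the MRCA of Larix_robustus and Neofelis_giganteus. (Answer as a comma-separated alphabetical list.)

Cedrus_palustris, Larix_robustus, Lutra_sapiens, Neofelis_giganteus, Rattus_fluviatilis, Saccharomyces_arenarius, Takifugu_elegans, Tsuga_giganteus

Tracing Larix_robustus: it sits inside (Larix_robustus,Lutra_sapiens).
Tracing Neofelis_giganteus: it sits inside (Saccharomyces_arenarius,Neofelis_giganteus).
The smallest clade enclosing both is (Tsuga_giganteus,((Rattus_fluviatilis,(Saccharomyces_arenarius,Neofelis_giganteus)),Cedrus_palustris),((Larix_robustus,Lutra_sapiens),Takifugu_elegans)); the answer is its 8 terminal taxa in alphabetical order.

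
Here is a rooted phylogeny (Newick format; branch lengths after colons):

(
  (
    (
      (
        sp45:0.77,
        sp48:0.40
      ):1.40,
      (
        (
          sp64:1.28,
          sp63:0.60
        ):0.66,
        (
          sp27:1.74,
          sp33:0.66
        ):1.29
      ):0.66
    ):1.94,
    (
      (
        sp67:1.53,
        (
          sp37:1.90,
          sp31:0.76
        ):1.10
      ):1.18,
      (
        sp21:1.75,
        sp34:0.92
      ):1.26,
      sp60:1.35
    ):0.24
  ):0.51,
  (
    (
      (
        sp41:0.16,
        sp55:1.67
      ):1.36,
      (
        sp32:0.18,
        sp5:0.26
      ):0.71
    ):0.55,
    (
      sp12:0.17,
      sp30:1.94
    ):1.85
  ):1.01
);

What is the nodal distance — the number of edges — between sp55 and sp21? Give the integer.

8

The MRCA of sp55 and sp21 is the root of the tree.
From sp55 up to that node: 4 branches. From sp21 up to the same node: 4 branches. Total: 4 + 4 = 8.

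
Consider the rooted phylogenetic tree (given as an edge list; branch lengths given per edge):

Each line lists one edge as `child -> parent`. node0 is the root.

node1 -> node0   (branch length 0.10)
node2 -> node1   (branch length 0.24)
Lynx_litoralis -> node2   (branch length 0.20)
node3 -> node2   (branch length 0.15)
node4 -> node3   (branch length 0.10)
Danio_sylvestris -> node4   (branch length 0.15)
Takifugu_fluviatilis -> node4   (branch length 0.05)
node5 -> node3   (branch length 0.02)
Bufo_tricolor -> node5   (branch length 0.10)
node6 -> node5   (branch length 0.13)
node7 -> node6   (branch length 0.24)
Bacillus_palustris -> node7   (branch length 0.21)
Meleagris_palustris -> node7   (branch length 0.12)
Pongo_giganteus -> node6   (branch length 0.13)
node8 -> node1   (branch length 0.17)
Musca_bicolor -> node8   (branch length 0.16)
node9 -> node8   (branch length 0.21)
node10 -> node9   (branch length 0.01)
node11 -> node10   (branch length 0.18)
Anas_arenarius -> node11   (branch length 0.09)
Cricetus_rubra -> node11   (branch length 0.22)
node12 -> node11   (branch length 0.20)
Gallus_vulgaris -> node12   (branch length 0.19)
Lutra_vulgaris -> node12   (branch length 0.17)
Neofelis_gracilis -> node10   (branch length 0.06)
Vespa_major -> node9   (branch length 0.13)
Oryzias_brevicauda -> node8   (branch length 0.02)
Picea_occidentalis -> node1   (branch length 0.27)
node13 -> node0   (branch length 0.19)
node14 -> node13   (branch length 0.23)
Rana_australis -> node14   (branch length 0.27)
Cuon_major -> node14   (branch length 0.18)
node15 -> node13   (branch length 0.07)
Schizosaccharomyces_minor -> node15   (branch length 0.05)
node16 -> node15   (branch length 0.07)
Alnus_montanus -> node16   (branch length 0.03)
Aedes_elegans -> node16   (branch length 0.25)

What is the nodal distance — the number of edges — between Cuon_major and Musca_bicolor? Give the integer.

The MRCA of Cuon_major and Musca_bicolor is the root of the tree.
From Cuon_major up to that node: 3 branches. From Musca_bicolor up to the same node: 3 branches. Total: 3 + 3 = 6.

6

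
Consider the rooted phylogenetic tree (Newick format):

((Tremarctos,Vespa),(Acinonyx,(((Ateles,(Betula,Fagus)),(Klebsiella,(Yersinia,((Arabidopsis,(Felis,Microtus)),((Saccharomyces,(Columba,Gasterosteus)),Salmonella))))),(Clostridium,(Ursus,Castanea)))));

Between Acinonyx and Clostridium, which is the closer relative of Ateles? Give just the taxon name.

Clostridium

The MRCA of Ateles and Clostridium subtends (((Ateles,(Betula,Fagus)),(Klebsiella,(Yersinia,((Arabidopsis,(Felis,Microtus)),((Saccharomyces,(Columba,Gasterosteus)),Salmonella))))),(Clostridium,(Ursus,Castanea))) (15 taxa).
The MRCA of Ateles and Acinonyx subtends (Acinonyx,(((Ateles,(Betula,Fagus)),(Klebsiella,(Yersinia,((Arabidopsis,(Felis,Microtus)),((Saccharomyces,(Columba,Gasterosteus)),Salmonella))))),(Clostridium,(Ursus,Castanea)))) (16 taxa).
The first is nested inside the second, so Ateles shares a more recent common ancestor with Clostridium.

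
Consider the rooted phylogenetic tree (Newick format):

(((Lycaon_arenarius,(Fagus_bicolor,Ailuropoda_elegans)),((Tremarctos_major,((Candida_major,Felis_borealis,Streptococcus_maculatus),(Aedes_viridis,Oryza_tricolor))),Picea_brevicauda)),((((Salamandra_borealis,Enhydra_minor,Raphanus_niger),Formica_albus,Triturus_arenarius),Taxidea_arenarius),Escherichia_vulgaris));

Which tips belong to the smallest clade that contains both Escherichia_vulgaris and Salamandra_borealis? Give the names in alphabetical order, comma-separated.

Tracing Escherichia_vulgaris: it sits inside ((((Salamandra_borealis,Enhydra_minor,Raphanus_niger),Formica_albus,Triturus_arenarius),Taxidea_arenarius),Escherichia_vulgaris).
Tracing Salamandra_borealis: it sits inside (Salamandra_borealis,Enhydra_minor,Raphanus_niger).
The smallest clade enclosing both is ((((Salamandra_borealis,Enhydra_minor,Raphanus_niger),Formica_albus,Triturus_arenarius),Taxidea_arenarius),Escherichia_vulgaris); the answer is its 7 terminal taxa in alphabetical order.

Enhydra_minor, Escherichia_vulgaris, Formica_albus, Raphanus_niger, Salamandra_borealis, Taxidea_arenarius, Triturus_arenarius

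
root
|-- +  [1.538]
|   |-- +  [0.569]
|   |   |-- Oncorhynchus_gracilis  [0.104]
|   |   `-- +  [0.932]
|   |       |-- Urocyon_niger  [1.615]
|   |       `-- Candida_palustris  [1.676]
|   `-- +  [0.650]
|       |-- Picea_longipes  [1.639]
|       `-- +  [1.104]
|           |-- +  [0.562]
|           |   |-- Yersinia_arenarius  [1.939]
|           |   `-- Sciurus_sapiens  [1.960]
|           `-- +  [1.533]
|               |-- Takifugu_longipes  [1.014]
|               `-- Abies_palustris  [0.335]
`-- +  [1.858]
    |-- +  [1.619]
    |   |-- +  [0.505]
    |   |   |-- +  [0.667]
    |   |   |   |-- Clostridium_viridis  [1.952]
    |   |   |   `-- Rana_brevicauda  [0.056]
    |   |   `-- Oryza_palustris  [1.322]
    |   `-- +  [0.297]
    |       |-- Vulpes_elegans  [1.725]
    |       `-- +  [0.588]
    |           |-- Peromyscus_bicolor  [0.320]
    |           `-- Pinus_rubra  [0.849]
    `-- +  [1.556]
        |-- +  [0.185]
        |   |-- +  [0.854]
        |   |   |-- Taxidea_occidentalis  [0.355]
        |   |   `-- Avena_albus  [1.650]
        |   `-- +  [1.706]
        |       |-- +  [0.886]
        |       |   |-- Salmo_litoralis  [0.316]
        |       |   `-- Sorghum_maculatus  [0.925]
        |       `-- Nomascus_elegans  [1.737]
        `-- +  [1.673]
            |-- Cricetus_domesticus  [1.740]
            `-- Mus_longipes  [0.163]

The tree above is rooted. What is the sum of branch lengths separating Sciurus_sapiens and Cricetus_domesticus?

The path runs Sciurus_sapiens → … → MRCA → … → Cricetus_domesticus; the MRCA is the root of the tree.
Branch lengths along that path: 1.960 + 0.562 + 1.104 + 0.650 + 1.538 + 1.858 + 1.556 + 1.673 + 1.740 = 12.641.

12.641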